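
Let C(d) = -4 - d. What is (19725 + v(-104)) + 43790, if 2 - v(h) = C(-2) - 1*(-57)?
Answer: 63462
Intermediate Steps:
v(h) = -53 (v(h) = 2 - ((-4 - 1*(-2)) - 1*(-57)) = 2 - ((-4 + 2) + 57) = 2 - (-2 + 57) = 2 - 1*55 = 2 - 55 = -53)
(19725 + v(-104)) + 43790 = (19725 - 53) + 43790 = 19672 + 43790 = 63462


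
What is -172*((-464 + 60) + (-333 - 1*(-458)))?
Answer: 47988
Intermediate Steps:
-172*((-464 + 60) + (-333 - 1*(-458))) = -172*(-404 + (-333 + 458)) = -172*(-404 + 125) = -172*(-279) = 47988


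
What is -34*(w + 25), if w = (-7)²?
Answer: -2516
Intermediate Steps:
w = 49
-34*(w + 25) = -34*(49 + 25) = -34*74 = -2516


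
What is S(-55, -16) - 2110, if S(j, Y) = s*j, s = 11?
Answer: -2715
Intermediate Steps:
S(j, Y) = 11*j
S(-55, -16) - 2110 = 11*(-55) - 2110 = -605 - 2110 = -2715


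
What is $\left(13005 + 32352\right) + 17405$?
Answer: $62762$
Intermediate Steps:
$\left(13005 + 32352\right) + 17405 = 45357 + 17405 = 62762$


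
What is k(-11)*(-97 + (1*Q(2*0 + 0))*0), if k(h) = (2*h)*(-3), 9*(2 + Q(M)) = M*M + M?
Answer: -6402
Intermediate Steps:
Q(M) = -2 + M/9 + M²/9 (Q(M) = -2 + (M*M + M)/9 = -2 + (M² + M)/9 = -2 + (M + M²)/9 = -2 + (M/9 + M²/9) = -2 + M/9 + M²/9)
k(h) = -6*h
k(-11)*(-97 + (1*Q(2*0 + 0))*0) = (-6*(-11))*(-97 + (1*(-2 + (2*0 + 0)/9 + (2*0 + 0)²/9))*0) = 66*(-97 + (1*(-2 + (0 + 0)/9 + (0 + 0)²/9))*0) = 66*(-97 + (1*(-2 + (⅑)*0 + (⅑)*0²))*0) = 66*(-97 + (1*(-2 + 0 + (⅑)*0))*0) = 66*(-97 + (1*(-2 + 0 + 0))*0) = 66*(-97 + (1*(-2))*0) = 66*(-97 - 2*0) = 66*(-97 + 0) = 66*(-97) = -6402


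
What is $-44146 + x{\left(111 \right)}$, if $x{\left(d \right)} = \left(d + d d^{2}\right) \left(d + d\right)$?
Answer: $303594578$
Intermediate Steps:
$x{\left(d \right)} = 2 d \left(d + d^{3}\right)$ ($x{\left(d \right)} = \left(d + d^{3}\right) 2 d = 2 d \left(d + d^{3}\right)$)
$-44146 + x{\left(111 \right)} = -44146 + 2 \cdot 111^{2} \left(1 + 111^{2}\right) = -44146 + 2 \cdot 12321 \left(1 + 12321\right) = -44146 + 2 \cdot 12321 \cdot 12322 = -44146 + 303638724 = 303594578$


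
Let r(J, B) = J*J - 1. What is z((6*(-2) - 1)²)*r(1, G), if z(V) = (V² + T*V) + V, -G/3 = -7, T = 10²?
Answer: 0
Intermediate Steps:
T = 100
G = 21 (G = -3*(-7) = 21)
r(J, B) = -1 + J² (r(J, B) = J² - 1 = -1 + J²)
z(V) = V² + 101*V (z(V) = (V² + 100*V) + V = V² + 101*V)
z((6*(-2) - 1)²)*r(1, G) = ((6*(-2) - 1)²*(101 + (6*(-2) - 1)²))*(-1 + 1²) = ((-12 - 1)²*(101 + (-12 - 1)²))*(-1 + 1) = ((-13)²*(101 + (-13)²))*0 = (169*(101 + 169))*0 = (169*270)*0 = 45630*0 = 0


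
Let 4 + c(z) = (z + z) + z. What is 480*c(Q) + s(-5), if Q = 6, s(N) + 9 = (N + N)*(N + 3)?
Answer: 6731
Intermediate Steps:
s(N) = -9 + 2*N*(3 + N) (s(N) = -9 + (N + N)*(N + 3) = -9 + (2*N)*(3 + N) = -9 + 2*N*(3 + N))
c(z) = -4 + 3*z (c(z) = -4 + ((z + z) + z) = -4 + (2*z + z) = -4 + 3*z)
480*c(Q) + s(-5) = 480*(-4 + 3*6) + (-9 + 2*(-5)² + 6*(-5)) = 480*(-4 + 18) + (-9 + 2*25 - 30) = 480*14 + (-9 + 50 - 30) = 6720 + 11 = 6731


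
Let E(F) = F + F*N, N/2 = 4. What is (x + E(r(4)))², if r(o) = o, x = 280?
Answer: 99856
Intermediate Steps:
N = 8 (N = 2*4 = 8)
E(F) = 9*F (E(F) = F + F*8 = F + 8*F = 9*F)
(x + E(r(4)))² = (280 + 9*4)² = (280 + 36)² = 316² = 99856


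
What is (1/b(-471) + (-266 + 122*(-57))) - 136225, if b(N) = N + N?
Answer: -135125191/942 ≈ -1.4345e+5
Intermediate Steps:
b(N) = 2*N
(1/b(-471) + (-266 + 122*(-57))) - 136225 = (1/(2*(-471)) + (-266 + 122*(-57))) - 136225 = (1/(-942) + (-266 - 6954)) - 136225 = (-1/942 - 7220) - 136225 = -6801241/942 - 136225 = -135125191/942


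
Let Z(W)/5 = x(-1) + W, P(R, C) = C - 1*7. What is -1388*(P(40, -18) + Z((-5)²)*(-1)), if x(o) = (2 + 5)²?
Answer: 548260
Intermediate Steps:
P(R, C) = -7 + C (P(R, C) = C - 7 = -7 + C)
x(o) = 49 (x(o) = 7² = 49)
Z(W) = 245 + 5*W (Z(W) = 5*(49 + W) = 245 + 5*W)
-1388*(P(40, -18) + Z((-5)²)*(-1)) = -1388*((-7 - 18) + (245 + 5*(-5)²)*(-1)) = -1388*(-25 + (245 + 5*25)*(-1)) = -1388*(-25 + (245 + 125)*(-1)) = -1388*(-25 + 370*(-1)) = -1388*(-25 - 370) = -1388*(-395) = 548260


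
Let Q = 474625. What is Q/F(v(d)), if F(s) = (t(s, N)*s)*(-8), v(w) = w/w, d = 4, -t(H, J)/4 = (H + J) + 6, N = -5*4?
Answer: -474625/416 ≈ -1140.9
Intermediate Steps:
N = -20
t(H, J) = -24 - 4*H - 4*J (t(H, J) = -4*((H + J) + 6) = -4*(6 + H + J) = -24 - 4*H - 4*J)
v(w) = 1
F(s) = -8*s*(56 - 4*s) (F(s) = ((-24 - 4*s - 4*(-20))*s)*(-8) = ((-24 - 4*s + 80)*s)*(-8) = ((56 - 4*s)*s)*(-8) = (s*(56 - 4*s))*(-8) = -8*s*(56 - 4*s))
Q/F(v(d)) = 474625/((32*1*(-14 + 1))) = 474625/((32*1*(-13))) = 474625/(-416) = 474625*(-1/416) = -474625/416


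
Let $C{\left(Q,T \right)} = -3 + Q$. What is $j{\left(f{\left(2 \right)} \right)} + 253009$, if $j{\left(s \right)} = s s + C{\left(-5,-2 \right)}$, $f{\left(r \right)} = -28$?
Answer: $253785$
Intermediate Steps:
$j{\left(s \right)} = -8 + s^{2}$ ($j{\left(s \right)} = s s - 8 = s^{2} - 8 = -8 + s^{2}$)
$j{\left(f{\left(2 \right)} \right)} + 253009 = \left(-8 + \left(-28\right)^{2}\right) + 253009 = \left(-8 + 784\right) + 253009 = 776 + 253009 = 253785$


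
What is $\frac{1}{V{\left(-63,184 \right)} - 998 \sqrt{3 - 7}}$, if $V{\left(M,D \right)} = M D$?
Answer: $- \frac{1449}{17294810} + \frac{499 i}{34589620} \approx -8.3782 \cdot 10^{-5} + 1.4426 \cdot 10^{-5} i$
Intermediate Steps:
$V{\left(M,D \right)} = D M$
$\frac{1}{V{\left(-63,184 \right)} - 998 \sqrt{3 - 7}} = \frac{1}{184 \left(-63\right) - 998 \sqrt{3 - 7}} = \frac{1}{-11592 - 998 \sqrt{-4}} = \frac{1}{-11592 - 998 \cdot 2 i} = \frac{1}{-11592 - 1996 i} = \frac{-11592 + 1996 i}{138358480}$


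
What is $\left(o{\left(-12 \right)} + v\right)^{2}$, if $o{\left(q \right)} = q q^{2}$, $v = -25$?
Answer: $3073009$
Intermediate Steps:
$o{\left(q \right)} = q^{3}$
$\left(o{\left(-12 \right)} + v\right)^{2} = \left(\left(-12\right)^{3} - 25\right)^{2} = \left(-1728 - 25\right)^{2} = \left(-1753\right)^{2} = 3073009$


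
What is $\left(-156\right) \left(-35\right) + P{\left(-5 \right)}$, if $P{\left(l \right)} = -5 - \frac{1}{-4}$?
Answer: $\frac{21821}{4} \approx 5455.3$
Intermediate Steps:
$P{\left(l \right)} = - \frac{19}{4}$ ($P{\left(l \right)} = -5 - - \frac{1}{4} = -5 + \frac{1}{4} = - \frac{19}{4}$)
$\left(-156\right) \left(-35\right) + P{\left(-5 \right)} = \left(-156\right) \left(-35\right) - \frac{19}{4} = 5460 - \frac{19}{4} = \frac{21821}{4}$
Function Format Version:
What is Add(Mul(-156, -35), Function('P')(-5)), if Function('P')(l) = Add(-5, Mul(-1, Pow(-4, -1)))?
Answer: Rational(21821, 4) ≈ 5455.3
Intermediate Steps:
Function('P')(l) = Rational(-19, 4) (Function('P')(l) = Add(-5, Mul(-1, Rational(-1, 4))) = Add(-5, Rational(1, 4)) = Rational(-19, 4))
Add(Mul(-156, -35), Function('P')(-5)) = Add(Mul(-156, -35), Rational(-19, 4)) = Add(5460, Rational(-19, 4)) = Rational(21821, 4)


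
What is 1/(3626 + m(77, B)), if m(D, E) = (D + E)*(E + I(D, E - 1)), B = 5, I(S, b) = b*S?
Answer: 1/29292 ≈ 3.4139e-5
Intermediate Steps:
I(S, b) = S*b
m(D, E) = (D + E)*(E + D*(-1 + E)) (m(D, E) = (D + E)*(E + D*(E - 1)) = (D + E)*(E + D*(-1 + E)))
1/(3626 + m(77, B)) = 1/(3626 + (5**2 - 1*77**2 + 77*5**2 + 5*77**2)) = 1/(3626 + (25 - 1*5929 + 77*25 + 5*5929)) = 1/(3626 + (25 - 5929 + 1925 + 29645)) = 1/(3626 + 25666) = 1/29292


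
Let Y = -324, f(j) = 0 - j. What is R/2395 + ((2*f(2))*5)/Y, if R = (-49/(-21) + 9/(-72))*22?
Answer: 63641/775980 ≈ 0.082014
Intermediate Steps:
f(j) = -j
R = 583/12 (R = (-49*(-1/21) + 9*(-1/72))*22 = (7/3 - ⅛)*22 = (53/24)*22 = 583/12 ≈ 48.583)
R/2395 + ((2*f(2))*5)/Y = (583/12)/2395 + ((2*(-1*2))*5)/(-324) = (583/12)*(1/2395) + ((2*(-2))*5)*(-1/324) = 583/28740 - 4*5*(-1/324) = 583/28740 - 20*(-1/324) = 583/28740 + 5/81 = 63641/775980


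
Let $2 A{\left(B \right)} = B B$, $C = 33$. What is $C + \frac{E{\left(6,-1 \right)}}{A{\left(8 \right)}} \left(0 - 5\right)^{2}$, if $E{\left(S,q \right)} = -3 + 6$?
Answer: $\frac{1131}{32} \approx 35.344$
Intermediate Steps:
$E{\left(S,q \right)} = 3$
$A{\left(B \right)} = \frac{B^{2}}{2}$ ($A{\left(B \right)} = \frac{B B}{2} = \frac{B^{2}}{2}$)
$C + \frac{E{\left(6,-1 \right)}}{A{\left(8 \right)}} \left(0 - 5\right)^{2} = 33 + \frac{3}{\frac{1}{2} \cdot 8^{2}} \left(0 - 5\right)^{2} = 33 + \frac{3}{\frac{1}{2} \cdot 64} \left(-5\right)^{2} = 33 + \frac{3}{32} \cdot 25 = 33 + \frac{75}{32} = \frac{1131}{32}$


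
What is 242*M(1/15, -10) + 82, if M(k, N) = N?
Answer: -2338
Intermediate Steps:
242*M(1/15, -10) + 82 = 242*(-10) + 82 = -2420 + 82 = -2338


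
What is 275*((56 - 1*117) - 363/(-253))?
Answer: -376750/23 ≈ -16380.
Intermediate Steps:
275*((56 - 1*117) - 363/(-253)) = 275*((56 - 117) - 363*(-1/253)) = 275*(-61 + 33/23) = 275*(-1370/23) = -376750/23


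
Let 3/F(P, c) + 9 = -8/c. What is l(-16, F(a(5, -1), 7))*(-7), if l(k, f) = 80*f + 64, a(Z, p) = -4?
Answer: -20048/71 ≈ -282.37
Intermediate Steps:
F(P, c) = 3/(-9 - 8/c)
l(k, f) = 64 + 80*f
l(-16, F(a(5, -1), 7))*(-7) = (64 + 80*(-3*7/(8 + 9*7)))*(-7) = (64 + 80*(-3*7/(8 + 63)))*(-7) = (64 + 80*(-3*7/71))*(-7) = (64 + 80*(-3*7*1/71))*(-7) = (64 + 80*(-21/71))*(-7) = (64 - 1680/71)*(-7) = (2864/71)*(-7) = -20048/71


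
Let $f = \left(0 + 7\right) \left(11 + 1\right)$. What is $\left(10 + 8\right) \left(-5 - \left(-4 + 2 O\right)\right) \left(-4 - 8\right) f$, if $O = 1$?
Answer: $54432$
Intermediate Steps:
$f = 84$ ($f = 7 \cdot 12 = 84$)
$\left(10 + 8\right) \left(-5 - \left(-4 + 2 O\right)\right) \left(-4 - 8\right) f = \left(10 + 8\right) \left(-5 + \left(\left(-2\right) 1 + 4\right)\right) \left(-4 - 8\right) 84 = 18 \left(-5 + \left(-2 + 4\right)\right) \left(-12\right) 84 = 18 \left(-5 + 2\right) \left(-12\right) 84 = 18 \left(-3\right) \left(-12\right) 84 = \left(-54\right) \left(-12\right) 84 = 648 \cdot 84 = 54432$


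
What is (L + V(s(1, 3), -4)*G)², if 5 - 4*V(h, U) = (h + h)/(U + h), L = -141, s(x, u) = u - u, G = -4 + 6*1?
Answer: 76729/4 ≈ 19182.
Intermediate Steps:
G = 2 (G = -4 + 6 = 2)
s(x, u) = 0
V(h, U) = 5/4 - h/(2*(U + h)) (V(h, U) = 5/4 - (h + h)/(4*(U + h)) = 5/4 - 2*h/(4*(U + h)) = 5/4 - h/(2*(U + h)))
(L + V(s(1, 3), -4)*G)² = (-141 + ((3*0 + 5*(-4))/(4*(-4 + 0)))*2)² = (-141 + ((¼)*(0 - 20)/(-4))*2)² = (-141 + ((¼)*(-¼)*(-20))*2)² = (-141 + (5/4)*2)² = (-141 + 5/2)² = (-277/2)² = 76729/4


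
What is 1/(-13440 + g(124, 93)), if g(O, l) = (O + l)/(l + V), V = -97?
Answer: -4/53977 ≈ -7.4106e-5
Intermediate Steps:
g(O, l) = (O + l)/(-97 + l) (g(O, l) = (O + l)/(l - 97) = (O + l)/(-97 + l))
1/(-13440 + g(124, 93)) = 1/(-13440 + (124 + 93)/(-97 + 93)) = 1/(-13440 + 217/(-4)) = 1/(-13440 - ¼*217) = 1/(-13440 - 217/4) = 1/(-53977/4) = -4/53977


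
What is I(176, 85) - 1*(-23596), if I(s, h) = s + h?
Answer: 23857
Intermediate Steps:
I(s, h) = h + s
I(176, 85) - 1*(-23596) = (85 + 176) - 1*(-23596) = 261 + 23596 = 23857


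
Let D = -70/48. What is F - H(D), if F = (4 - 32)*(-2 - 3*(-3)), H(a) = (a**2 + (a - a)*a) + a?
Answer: -113281/576 ≈ -196.67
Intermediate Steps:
D = -35/24 (D = -70*1/48 = -35/24 ≈ -1.4583)
H(a) = a + a**2 (H(a) = (a**2 + 0*a) + a = (a**2 + 0) + a = a**2 + a = a + a**2)
F = -196 (F = -28*(-2 + 9) = -28*7 = -196)
F - H(D) = -196 - (-35)*(1 - 35/24)/24 = -196 - (-35)*(-11)/(24*24) = -196 - 1*385/576 = -196 - 385/576 = -113281/576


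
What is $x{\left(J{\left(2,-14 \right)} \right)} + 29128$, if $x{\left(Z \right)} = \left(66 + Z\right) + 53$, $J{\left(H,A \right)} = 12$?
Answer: $29259$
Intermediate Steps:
$x{\left(Z \right)} = 119 + Z$
$x{\left(J{\left(2,-14 \right)} \right)} + 29128 = \left(119 + 12\right) + 29128 = 131 + 29128 = 29259$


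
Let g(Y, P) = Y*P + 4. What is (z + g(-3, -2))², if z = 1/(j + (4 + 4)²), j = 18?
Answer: 674041/6724 ≈ 100.24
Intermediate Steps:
g(Y, P) = 4 + P*Y (g(Y, P) = P*Y + 4 = 4 + P*Y)
z = 1/82 (z = 1/(18 + (4 + 4)²) = 1/(18 + 8²) = 1/(18 + 64) = 1/82 ≈ 0.012195)
(z + g(-3, -2))² = (1/82 + (4 - 2*(-3)))² = (1/82 + (4 + 6))² = (1/82 + 10)² = (821/82)² = 674041/6724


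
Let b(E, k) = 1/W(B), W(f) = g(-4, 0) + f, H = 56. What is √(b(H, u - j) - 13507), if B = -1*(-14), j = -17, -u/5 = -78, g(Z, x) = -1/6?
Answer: 5*I*√3721969/83 ≈ 116.22*I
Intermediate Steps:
g(Z, x) = -⅙ (g(Z, x) = -1*⅙ = -⅙)
u = 390 (u = -5*(-78) = 390)
B = 14
W(f) = -⅙ + f
b(E, k) = 6/83 (b(E, k) = 1/(-⅙ + 14) = 1/(83/6) = 6/83)
√(b(H, u - j) - 13507) = √(6/83 - 13507) = √(-1121075/83) = 5*I*√3721969/83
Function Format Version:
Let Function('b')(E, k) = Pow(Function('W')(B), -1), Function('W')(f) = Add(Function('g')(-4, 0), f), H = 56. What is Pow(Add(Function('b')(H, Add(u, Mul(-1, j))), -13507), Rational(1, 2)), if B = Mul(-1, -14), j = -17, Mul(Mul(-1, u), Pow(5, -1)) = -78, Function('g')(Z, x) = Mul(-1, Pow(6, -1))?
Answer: Mul(Rational(5, 83), I, Pow(3721969, Rational(1, 2))) ≈ Mul(116.22, I)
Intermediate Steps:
Function('g')(Z, x) = Rational(-1, 6) (Function('g')(Z, x) = Mul(-1, Rational(1, 6)) = Rational(-1, 6))
u = 390 (u = Mul(-5, -78) = 390)
B = 14
Function('W')(f) = Add(Rational(-1, 6), f)
Function('b')(E, k) = Rational(6, 83) (Function('b')(E, k) = Pow(Add(Rational(-1, 6), 14), -1) = Pow(Rational(83, 6), -1) = Rational(6, 83))
Pow(Add(Function('b')(H, Add(u, Mul(-1, j))), -13507), Rational(1, 2)) = Pow(Add(Rational(6, 83), -13507), Rational(1, 2)) = Pow(Rational(-1121075, 83), Rational(1, 2)) = Mul(Rational(5, 83), I, Pow(3721969, Rational(1, 2)))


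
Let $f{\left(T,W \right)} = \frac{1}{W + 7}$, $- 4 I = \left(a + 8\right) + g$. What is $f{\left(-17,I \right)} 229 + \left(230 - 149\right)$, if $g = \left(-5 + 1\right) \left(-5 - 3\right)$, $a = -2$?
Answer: $- \frac{53}{5} \approx -10.6$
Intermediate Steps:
$g = 32$ ($g = \left(-4\right) \left(-8\right) = 32$)
$I = - \frac{19}{2}$ ($I = - \frac{\left(-2 + 8\right) + 32}{4} = - \frac{6 + 32}{4} = \left(- \frac{1}{4}\right) 38 = - \frac{19}{2} \approx -9.5$)
$f{\left(T,W \right)} = \frac{1}{7 + W}$
$f{\left(-17,I \right)} 229 + \left(230 - 149\right) = \frac{1}{7 - \frac{19}{2}} \cdot 229 + \left(230 - 149\right) = \frac{1}{- \frac{5}{2}} \cdot 229 + 81 = \left(- \frac{2}{5}\right) 229 + 81 = - \frac{458}{5} + 81 = - \frac{53}{5}$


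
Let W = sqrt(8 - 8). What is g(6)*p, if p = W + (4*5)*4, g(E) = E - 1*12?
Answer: -480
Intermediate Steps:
g(E) = -12 + E (g(E) = E - 12 = -12 + E)
W = 0 (W = sqrt(0) = 0)
p = 80 (p = 0 + (4*5)*4 = 0 + 20*4 = 0 + 80 = 80)
g(6)*p = (-12 + 6)*80 = -6*80 = -480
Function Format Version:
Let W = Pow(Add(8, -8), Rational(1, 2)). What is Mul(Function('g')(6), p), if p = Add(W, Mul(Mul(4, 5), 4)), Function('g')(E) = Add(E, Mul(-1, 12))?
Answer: -480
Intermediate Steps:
Function('g')(E) = Add(-12, E) (Function('g')(E) = Add(E, -12) = Add(-12, E))
W = 0 (W = Pow(0, Rational(1, 2)) = 0)
p = 80 (p = Add(0, Mul(Mul(4, 5), 4)) = Add(0, Mul(20, 4)) = Add(0, 80) = 80)
Mul(Function('g')(6), p) = Mul(Add(-12, 6), 80) = Mul(-6, 80) = -480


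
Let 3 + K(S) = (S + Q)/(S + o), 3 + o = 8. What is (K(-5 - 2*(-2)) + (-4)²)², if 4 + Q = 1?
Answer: 144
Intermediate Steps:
Q = -3 (Q = -4 + 1 = -3)
o = 5 (o = -3 + 8 = 5)
K(S) = -3 + (-3 + S)/(5 + S) (K(S) = -3 + (S - 3)/(S + 5) = -3 + (-3 + S)/(5 + S))
(K(-5 - 2*(-2)) + (-4)²)² = (2*(-9 - (-5 - 2*(-2)))/(5 + (-5 - 2*(-2))) + (-4)²)² = (2*(-9 - (-5 + 4))/(5 + (-5 + 4)) + 16)² = (2*(-9 - 1*(-1))/(5 - 1) + 16)² = (2*(-9 + 1)/4 + 16)² = (2*(¼)*(-8) + 16)² = (-4 + 16)² = 12² = 144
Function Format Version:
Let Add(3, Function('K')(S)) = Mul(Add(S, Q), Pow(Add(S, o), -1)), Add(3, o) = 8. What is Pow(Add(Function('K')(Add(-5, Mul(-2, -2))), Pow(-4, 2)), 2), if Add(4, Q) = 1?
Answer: 144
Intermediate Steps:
Q = -3 (Q = Add(-4, 1) = -3)
o = 5 (o = Add(-3, 8) = 5)
Function('K')(S) = Add(-3, Mul(Pow(Add(5, S), -1), Add(-3, S))) (Function('K')(S) = Add(-3, Mul(Add(S, -3), Pow(Add(S, 5), -1))) = Add(-3, Mul(Add(-3, S), Pow(Add(5, S), -1))) = Add(-3, Mul(Pow(Add(5, S), -1), Add(-3, S))))
Pow(Add(Function('K')(Add(-5, Mul(-2, -2))), Pow(-4, 2)), 2) = Pow(Add(Mul(2, Pow(Add(5, Add(-5, Mul(-2, -2))), -1), Add(-9, Mul(-1, Add(-5, Mul(-2, -2))))), Pow(-4, 2)), 2) = Pow(Add(Mul(2, Pow(Add(5, Add(-5, 4)), -1), Add(-9, Mul(-1, Add(-5, 4)))), 16), 2) = Pow(Add(Mul(2, Pow(Add(5, -1), -1), Add(-9, Mul(-1, -1))), 16), 2) = Pow(Add(Mul(2, Pow(4, -1), Add(-9, 1)), 16), 2) = Pow(Add(Mul(2, Rational(1, 4), -8), 16), 2) = Pow(Add(-4, 16), 2) = Pow(12, 2) = 144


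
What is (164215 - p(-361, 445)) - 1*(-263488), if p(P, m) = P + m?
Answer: 427619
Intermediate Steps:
(164215 - p(-361, 445)) - 1*(-263488) = (164215 - (-361 + 445)) - 1*(-263488) = (164215 - 1*84) + 263488 = (164215 - 84) + 263488 = 164131 + 263488 = 427619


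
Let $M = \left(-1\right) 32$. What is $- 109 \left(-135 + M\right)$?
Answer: $18203$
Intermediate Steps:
$M = -32$
$- 109 \left(-135 + M\right) = - 109 \left(-135 - 32\right) = \left(-109\right) \left(-167\right) = 18203$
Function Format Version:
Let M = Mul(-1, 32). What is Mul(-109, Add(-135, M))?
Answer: 18203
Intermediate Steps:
M = -32
Mul(-109, Add(-135, M)) = Mul(-109, Add(-135, -32)) = Mul(-109, -167) = 18203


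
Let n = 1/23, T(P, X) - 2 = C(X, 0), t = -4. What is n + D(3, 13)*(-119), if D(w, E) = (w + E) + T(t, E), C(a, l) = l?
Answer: -49265/23 ≈ -2142.0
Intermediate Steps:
T(P, X) = 2 (T(P, X) = 2 + 0 = 2)
n = 1/23 ≈ 0.043478
D(w, E) = 2 + E + w (D(w, E) = (w + E) + 2 = (E + w) + 2 = 2 + E + w)
n + D(3, 13)*(-119) = 1/23 + (2 + 13 + 3)*(-119) = 1/23 + 18*(-119) = 1/23 - 2142 = -49265/23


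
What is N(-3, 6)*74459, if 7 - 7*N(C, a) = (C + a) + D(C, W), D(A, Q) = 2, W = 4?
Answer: 21274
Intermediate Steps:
N(C, a) = 5/7 - C/7 - a/7 (N(C, a) = 1 - ((C + a) + 2)/7 = 1 - (2 + C + a)/7 = 1 + (-2/7 - C/7 - a/7) = 5/7 - C/7 - a/7)
N(-3, 6)*74459 = (5/7 - ⅐*(-3) - ⅐*6)*74459 = (5/7 + 3/7 - 6/7)*74459 = (2/7)*74459 = 21274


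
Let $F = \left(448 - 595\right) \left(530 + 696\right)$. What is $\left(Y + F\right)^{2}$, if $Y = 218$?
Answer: $32401440016$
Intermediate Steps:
$F = -180222$ ($F = \left(-147\right) 1226 = -180222$)
$\left(Y + F\right)^{2} = \left(218 - 180222\right)^{2} = \left(-180004\right)^{2} = 32401440016$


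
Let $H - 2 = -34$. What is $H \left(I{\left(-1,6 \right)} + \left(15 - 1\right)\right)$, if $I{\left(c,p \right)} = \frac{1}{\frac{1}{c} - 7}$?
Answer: $-444$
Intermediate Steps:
$H = -32$ ($H = 2 - 34 = -32$)
$I{\left(c,p \right)} = \frac{1}{-7 + \frac{1}{c}}$
$H \left(I{\left(-1,6 \right)} + \left(15 - 1\right)\right) = - 32 \left(\left(-1\right) \left(-1\right) \frac{1}{-1 + 7 \left(-1\right)} + \left(15 - 1\right)\right) = - 32 \left(\left(-1\right) \left(-1\right) \frac{1}{-1 - 7} + 14\right) = - 32 \left(\left(-1\right) \left(-1\right) \frac{1}{-8} + 14\right) = - 32 \left(\left(-1\right) \left(-1\right) \left(- \frac{1}{8}\right) + 14\right) = - 32 \left(- \frac{1}{8} + 14\right) = \left(-32\right) \frac{111}{8} = -444$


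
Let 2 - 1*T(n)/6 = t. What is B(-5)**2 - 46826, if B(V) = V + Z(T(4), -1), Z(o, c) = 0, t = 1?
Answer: -46801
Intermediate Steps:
T(n) = 6 (T(n) = 12 - 6*1 = 12 - 6 = 6)
B(V) = V (B(V) = V + 0 = V)
B(-5)**2 - 46826 = (-5)**2 - 46826 = 25 - 46826 = -46801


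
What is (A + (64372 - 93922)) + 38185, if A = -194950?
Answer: -186315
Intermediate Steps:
(A + (64372 - 93922)) + 38185 = (-194950 + (64372 - 93922)) + 38185 = (-194950 - 29550) + 38185 = -224500 + 38185 = -186315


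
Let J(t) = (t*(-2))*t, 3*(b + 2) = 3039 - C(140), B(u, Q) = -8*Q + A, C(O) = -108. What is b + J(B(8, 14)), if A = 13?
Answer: -18555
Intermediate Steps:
B(u, Q) = 13 - 8*Q (B(u, Q) = -8*Q + 13 = 13 - 8*Q)
b = 1047 (b = -2 + (3039 - 1*(-108))/3 = -2 + (3039 + 108)/3 = -2 + (1/3)*3147 = -2 + 1049 = 1047)
J(t) = -2*t**2 (J(t) = (-2*t)*t = -2*t**2)
b + J(B(8, 14)) = 1047 - 2*(13 - 8*14)**2 = 1047 - 2*(13 - 112)**2 = 1047 - 2*(-99)**2 = 1047 - 2*9801 = 1047 - 19602 = -18555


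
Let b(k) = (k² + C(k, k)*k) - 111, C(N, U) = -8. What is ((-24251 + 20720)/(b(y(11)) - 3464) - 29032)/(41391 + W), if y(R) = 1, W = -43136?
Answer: 34663031/2083530 ≈ 16.637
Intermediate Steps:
b(k) = -111 + k² - 8*k (b(k) = (k² - 8*k) - 111 = -111 + k² - 8*k)
((-24251 + 20720)/(b(y(11)) - 3464) - 29032)/(41391 + W) = ((-24251 + 20720)/((-111 + 1² - 8*1) - 3464) - 29032)/(41391 - 43136) = (-3531/((-111 + 1 - 8) - 3464) - 29032)/(-1745) = (-3531/(-118 - 3464) - 29032)*(-1/1745) = (-3531/(-3582) - 29032)*(-1/1745) = (-3531*(-1/3582) - 29032)*(-1/1745) = (1177/1194 - 29032)*(-1/1745) = -34663031/1194*(-1/1745) = 34663031/2083530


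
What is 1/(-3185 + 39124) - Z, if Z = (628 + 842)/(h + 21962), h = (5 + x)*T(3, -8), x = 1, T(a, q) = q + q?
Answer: -26404232/392921087 ≈ -0.067200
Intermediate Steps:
T(a, q) = 2*q
h = -96 (h = (5 + 1)*(2*(-8)) = 6*(-16) = -96)
Z = 735/10933 (Z = (628 + 842)/(-96 + 21962) = 1470/21866 = 1470*(1/21866) = 735/10933 ≈ 0.067228)
1/(-3185 + 39124) - Z = 1/(-3185 + 39124) - 1*735/10933 = 1/35939 - 735/10933 = -26404232/392921087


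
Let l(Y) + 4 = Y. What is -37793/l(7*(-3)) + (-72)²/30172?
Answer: 285104999/188575 ≈ 1511.9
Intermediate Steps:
l(Y) = -4 + Y
-37793/l(7*(-3)) + (-72)²/30172 = -37793/(-4 + 7*(-3)) + (-72)²/30172 = -37793/(-4 - 21) + 5184*(1/30172) = -37793/(-25) + 1296/7543 = -37793*(-1/25) + 1296/7543 = 37793/25 + 1296/7543 = 285104999/188575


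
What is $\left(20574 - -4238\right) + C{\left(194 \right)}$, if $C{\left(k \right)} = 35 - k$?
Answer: $24653$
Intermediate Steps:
$\left(20574 - -4238\right) + C{\left(194 \right)} = \left(20574 - -4238\right) + \left(35 - 194\right) = \left(20574 + 4238\right) + \left(35 - 194\right) = 24812 - 159 = 24653$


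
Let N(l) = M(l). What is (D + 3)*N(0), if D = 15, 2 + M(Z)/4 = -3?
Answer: -360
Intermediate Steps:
M(Z) = -20 (M(Z) = -8 + 4*(-3) = -8 - 12 = -20)
N(l) = -20
(D + 3)*N(0) = (15 + 3)*(-20) = 18*(-20) = -360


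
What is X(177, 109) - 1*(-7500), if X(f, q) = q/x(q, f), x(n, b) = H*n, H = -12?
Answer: 89999/12 ≈ 7499.9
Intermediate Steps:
x(n, b) = -12*n
X(f, q) = -1/12 (X(f, q) = q/((-12*q)) = q*(-1/(12*q)) = -1/12)
X(177, 109) - 1*(-7500) = -1/12 - 1*(-7500) = -1/12 + 7500 = 89999/12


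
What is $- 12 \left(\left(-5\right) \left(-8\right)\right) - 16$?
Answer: $-496$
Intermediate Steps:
$- 12 \left(\left(-5\right) \left(-8\right)\right) - 16 = \left(-12\right) 40 - 16 = -480 - 16 = -496$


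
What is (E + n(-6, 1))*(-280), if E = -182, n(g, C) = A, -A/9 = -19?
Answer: 3080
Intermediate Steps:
A = 171 (A = -9*(-19) = 171)
n(g, C) = 171
(E + n(-6, 1))*(-280) = (-182 + 171)*(-280) = -11*(-280) = 3080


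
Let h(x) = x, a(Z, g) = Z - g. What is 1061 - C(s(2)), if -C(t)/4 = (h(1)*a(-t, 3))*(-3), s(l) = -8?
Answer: 1001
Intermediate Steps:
C(t) = -36 - 12*t (C(t) = -4*1*(-t - 1*3)*(-3) = -4*1*(-t - 3)*(-3) = -4*1*(-3 - t)*(-3) = -4*(-3 - t)*(-3) = -4*(9 + 3*t) = -36 - 12*t)
1061 - C(s(2)) = 1061 - (-36 - 12*(-8)) = 1061 - (-36 + 96) = 1061 - 1*60 = 1061 - 60 = 1001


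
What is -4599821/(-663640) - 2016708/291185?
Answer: 206156153/38648402680 ≈ 0.0053341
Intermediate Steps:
-4599821/(-663640) - 2016708/291185 = -4599821*(-1/663640) - 2016708*1/291185 = 4599821/663640 - 2016708/291185 = 206156153/38648402680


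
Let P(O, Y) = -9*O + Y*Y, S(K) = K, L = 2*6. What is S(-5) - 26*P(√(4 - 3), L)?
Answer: -3515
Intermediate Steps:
L = 12
P(O, Y) = Y² - 9*O (P(O, Y) = -9*O + Y² = Y² - 9*O)
S(-5) - 26*P(√(4 - 3), L) = -5 - 26*(12² - 9*√(4 - 3)) = -5 - 26*(144 - 9*√1) = -5 - 26*(144 - 9*1) = -5 - 26*(144 - 9) = -5 - 26*135 = -5 - 3510 = -3515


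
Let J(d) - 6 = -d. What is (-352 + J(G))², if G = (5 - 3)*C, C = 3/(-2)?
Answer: 117649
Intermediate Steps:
C = -3/2 (C = 3*(-½) = -3/2 ≈ -1.5000)
G = -3 (G = (5 - 3)*(-3/2) = 2*(-3/2) = -3)
J(d) = 6 - d
(-352 + J(G))² = (-352 + (6 - 1*(-3)))² = (-352 + (6 + 3))² = (-352 + 9)² = (-343)² = 117649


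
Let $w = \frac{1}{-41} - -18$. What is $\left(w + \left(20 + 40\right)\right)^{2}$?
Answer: $\frac{10220809}{1681} \approx 6080.2$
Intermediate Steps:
$w = \frac{737}{41}$ ($w = - \frac{1}{41} + 18 = \frac{737}{41} \approx 17.976$)
$\left(w + \left(20 + 40\right)\right)^{2} = \left(\frac{737}{41} + \left(20 + 40\right)\right)^{2} = \left(\frac{737}{41} + 60\right)^{2} = \left(\frac{3197}{41}\right)^{2} = \frac{10220809}{1681}$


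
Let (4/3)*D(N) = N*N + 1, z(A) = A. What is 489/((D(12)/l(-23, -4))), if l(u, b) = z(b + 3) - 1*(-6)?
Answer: 652/29 ≈ 22.483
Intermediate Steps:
D(N) = 3/4 + 3*N**2/4 (D(N) = 3*(N*N + 1)/4 = 3*(N**2 + 1)/4 = 3*(1 + N**2)/4 = 3/4 + 3*N**2/4)
l(u, b) = 9 + b (l(u, b) = (b + 3) - 1*(-6) = (3 + b) + 6 = 9 + b)
489/((D(12)/l(-23, -4))) = 489/(((3/4 + (3/4)*12**2)/(9 - 4))) = 489/(((3/4 + (3/4)*144)/5)) = 489/(((3/4 + 108)*(1/5))) = 489/(((435/4)*(1/5))) = 489/(87/4) = 489*(4/87) = 652/29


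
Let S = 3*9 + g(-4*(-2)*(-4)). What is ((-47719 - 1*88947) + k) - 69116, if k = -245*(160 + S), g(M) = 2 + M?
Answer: -244247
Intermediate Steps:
S = -3 (S = 3*9 + (2 - 4*(-2)*(-4)) = 27 + (2 + 8*(-4)) = 27 + (2 - 32) = 27 - 30 = -3)
k = -38465 (k = -245*(160 - 3) = -245*157 = -38465)
((-47719 - 1*88947) + k) - 69116 = ((-47719 - 1*88947) - 38465) - 69116 = ((-47719 - 88947) - 38465) - 69116 = (-136666 - 38465) - 69116 = -175131 - 69116 = -244247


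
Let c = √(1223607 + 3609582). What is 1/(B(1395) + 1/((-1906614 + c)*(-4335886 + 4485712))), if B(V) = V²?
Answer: 158798999987094640642483841136/309026823949885847500387435964811301 + 1348434*√59669/309026823949885847500387435964811301 ≈ 5.1387e-7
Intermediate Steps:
c = 9*√59669 (c = √4833189 = 9*√59669 ≈ 2198.5)
1/(B(1395) + 1/((-1906614 + c)*(-4335886 + 4485712))) = 1/(1395² + 1/((-1906614 + 9*√59669)*(-4335886 + 4485712))) = 1/(1946025 + 1/(-1906614 + 9*√59669*149826)) = 1/(1946025 + (1/149826)/(-1906614 + 9*√59669)) = 1/(1946025 + 1/(149826*(-1906614 + 9*√59669)))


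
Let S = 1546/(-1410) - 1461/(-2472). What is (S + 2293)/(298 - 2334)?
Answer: -1331755943/1182753120 ≈ -1.1260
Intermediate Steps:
S = -293617/580920 (S = 1546*(-1/1410) - 1461*(-1/2472) = -773/705 + 487/824 = -293617/580920 ≈ -0.50543)
(S + 2293)/(298 - 2334) = (-293617/580920 + 2293)/(298 - 2334) = (1331755943/580920)/(-2036) = (1331755943/580920)*(-1/2036) = -1331755943/1182753120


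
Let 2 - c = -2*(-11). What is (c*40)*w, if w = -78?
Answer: 62400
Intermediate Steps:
c = -20 (c = 2 - (-2)*(-11) = 2 - 1*22 = 2 - 22 = -20)
(c*40)*w = -20*40*(-78) = -800*(-78) = 62400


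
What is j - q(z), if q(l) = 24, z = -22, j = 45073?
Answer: 45049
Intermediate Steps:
j - q(z) = 45073 - 1*24 = 45073 - 24 = 45049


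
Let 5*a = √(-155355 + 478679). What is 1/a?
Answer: 5*√80831/161662 ≈ 0.0087933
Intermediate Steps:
a = 2*√80831/5 (a = √(-155355 + 478679)/5 = √323324/5 = (2*√80831)/5 = 2*√80831/5 ≈ 113.72)
1/a = 1/(2*√80831/5) = 5*√80831/161662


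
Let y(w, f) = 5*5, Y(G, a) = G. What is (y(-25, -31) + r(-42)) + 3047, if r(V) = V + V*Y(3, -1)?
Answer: 2904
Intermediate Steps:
y(w, f) = 25
r(V) = 4*V (r(V) = V + V*3 = V + 3*V = 4*V)
(y(-25, -31) + r(-42)) + 3047 = (25 + 4*(-42)) + 3047 = (25 - 168) + 3047 = -143 + 3047 = 2904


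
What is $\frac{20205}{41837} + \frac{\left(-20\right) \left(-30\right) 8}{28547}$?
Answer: $\frac{777609735}{1194320839} \approx 0.65109$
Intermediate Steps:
$\frac{20205}{41837} + \frac{\left(-20\right) \left(-30\right) 8}{28547} = 20205 \cdot \frac{1}{41837} + 600 \cdot 8 \cdot \frac{1}{28547} = \frac{20205}{41837} + 4800 \cdot \frac{1}{28547} = \frac{20205}{41837} + \frac{4800}{28547} = \frac{777609735}{1194320839}$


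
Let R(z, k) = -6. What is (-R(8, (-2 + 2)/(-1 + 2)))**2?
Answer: 36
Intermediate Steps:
(-R(8, (-2 + 2)/(-1 + 2)))**2 = (-1*(-6))**2 = 6**2 = 36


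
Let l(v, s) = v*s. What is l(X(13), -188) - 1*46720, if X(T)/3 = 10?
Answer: -52360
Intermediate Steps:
X(T) = 30 (X(T) = 3*10 = 30)
l(v, s) = s*v
l(X(13), -188) - 1*46720 = -188*30 - 1*46720 = -5640 - 46720 = -52360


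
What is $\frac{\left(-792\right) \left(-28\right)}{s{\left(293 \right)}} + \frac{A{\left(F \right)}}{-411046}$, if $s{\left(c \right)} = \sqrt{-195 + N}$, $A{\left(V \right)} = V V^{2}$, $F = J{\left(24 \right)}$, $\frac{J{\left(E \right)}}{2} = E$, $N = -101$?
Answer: $- \frac{55296}{205523} - \frac{5544 i \sqrt{74}}{37} \approx -0.26905 - 1289.0 i$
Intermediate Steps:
$J{\left(E \right)} = 2 E$
$F = 48$ ($F = 2 \cdot 24 = 48$)
$A{\left(V \right)} = V^{3}$
$s{\left(c \right)} = 2 i \sqrt{74}$ ($s{\left(c \right)} = \sqrt{-195 - 101} = \sqrt{-296} = 2 i \sqrt{74}$)
$\frac{\left(-792\right) \left(-28\right)}{s{\left(293 \right)}} + \frac{A{\left(F \right)}}{-411046} = \frac{\left(-792\right) \left(-28\right)}{2 i \sqrt{74}} + \frac{48^{3}}{-411046} = 22176 \left(- \frac{i \sqrt{74}}{148}\right) + 110592 \left(- \frac{1}{411046}\right) = - \frac{5544 i \sqrt{74}}{37} - \frac{55296}{205523} = - \frac{55296}{205523} - \frac{5544 i \sqrt{74}}{37}$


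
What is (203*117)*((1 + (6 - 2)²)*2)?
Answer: 807534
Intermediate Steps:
(203*117)*((1 + (6 - 2)²)*2) = 23751*((1 + 4²)*2) = 23751*((1 + 16)*2) = 23751*(17*2) = 23751*34 = 807534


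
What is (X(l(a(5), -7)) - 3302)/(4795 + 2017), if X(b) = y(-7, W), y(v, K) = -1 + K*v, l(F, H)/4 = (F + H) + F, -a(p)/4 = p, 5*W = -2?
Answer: -16501/34060 ≈ -0.48447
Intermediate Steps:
W = -⅖ (W = (⅕)*(-2) = -⅖ ≈ -0.40000)
a(p) = -4*p
l(F, H) = 4*H + 8*F (l(F, H) = 4*((F + H) + F) = 4*(H + 2*F) = 4*H + 8*F)
X(b) = 9/5 (X(b) = -1 - ⅖*(-7) = -1 + 14/5 = 9/5)
(X(l(a(5), -7)) - 3302)/(4795 + 2017) = (9/5 - 3302)/(4795 + 2017) = -16501/5/6812 = -16501/5*1/6812 = -16501/34060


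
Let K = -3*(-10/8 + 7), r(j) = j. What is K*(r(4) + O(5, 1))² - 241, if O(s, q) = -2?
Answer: -310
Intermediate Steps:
K = -69/4 (K = -3*(-10*⅛ + 7) = -3*(-5/4 + 7) = -3*23/4 = -69/4 ≈ -17.250)
K*(r(4) + O(5, 1))² - 241 = -69*(4 - 2)²/4 - 241 = -69/4*2² - 241 = -69/4*4 - 241 = -69 - 241 = -310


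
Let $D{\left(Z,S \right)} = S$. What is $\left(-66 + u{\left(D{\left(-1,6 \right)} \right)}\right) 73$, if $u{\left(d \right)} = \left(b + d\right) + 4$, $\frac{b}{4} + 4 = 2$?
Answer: $-4672$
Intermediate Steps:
$b = -8$ ($b = -16 + 4 \cdot 2 = -16 + 8 = -8$)
$u{\left(d \right)} = -4 + d$ ($u{\left(d \right)} = \left(-8 + d\right) + 4 = -4 + d$)
$\left(-66 + u{\left(D{\left(-1,6 \right)} \right)}\right) 73 = \left(-66 + \left(-4 + 6\right)\right) 73 = \left(-66 + 2\right) 73 = \left(-64\right) 73 = -4672$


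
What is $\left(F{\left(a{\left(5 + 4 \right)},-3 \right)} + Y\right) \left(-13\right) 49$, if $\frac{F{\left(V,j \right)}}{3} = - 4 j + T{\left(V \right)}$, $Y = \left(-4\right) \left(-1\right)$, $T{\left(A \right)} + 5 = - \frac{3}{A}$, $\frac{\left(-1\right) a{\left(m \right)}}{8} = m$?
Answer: $- \frac{128037}{8} \approx -16005.0$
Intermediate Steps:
$a{\left(m \right)} = - 8 m$
$T{\left(A \right)} = -5 - \frac{3}{A}$
$Y = 4$
$F{\left(V,j \right)} = -15 - 12 j - \frac{9}{V}$ ($F{\left(V,j \right)} = 3 \left(- 4 j - \left(5 + \frac{3}{V}\right)\right) = 3 \left(-5 - 4 j - \frac{3}{V}\right) = -15 - 12 j - \frac{9}{V}$)
$\left(F{\left(a{\left(5 + 4 \right)},-3 \right)} + Y\right) \left(-13\right) 49 = \left(\left(-15 - -36 - \frac{9}{\left(-8\right) \left(5 + 4\right)}\right) + 4\right) \left(-13\right) 49 = \left(\left(-15 + 36 - \frac{9}{\left(-8\right) 9}\right) + 4\right) \left(-13\right) 49 = \left(\left(-15 + 36 - \frac{9}{-72}\right) + 4\right) \left(-13\right) 49 = \left(\left(-15 + 36 - - \frac{1}{8}\right) + 4\right) \left(-13\right) 49 = \left(\left(-15 + 36 + \frac{1}{8}\right) + 4\right) \left(-13\right) 49 = \left(\frac{169}{8} + 4\right) \left(-13\right) 49 = \frac{201}{8} \left(-13\right) 49 = \left(- \frac{2613}{8}\right) 49 = - \frac{128037}{8}$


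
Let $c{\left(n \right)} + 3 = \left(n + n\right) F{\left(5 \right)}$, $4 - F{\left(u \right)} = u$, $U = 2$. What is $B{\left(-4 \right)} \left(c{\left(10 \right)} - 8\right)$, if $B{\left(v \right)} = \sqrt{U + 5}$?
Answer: $- 31 \sqrt{7} \approx -82.018$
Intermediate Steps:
$F{\left(u \right)} = 4 - u$
$B{\left(v \right)} = \sqrt{7}$ ($B{\left(v \right)} = \sqrt{2 + 5} = \sqrt{7}$)
$c{\left(n \right)} = -3 - 2 n$ ($c{\left(n \right)} = -3 + \left(n + n\right) \left(4 - 5\right) = -3 + 2 n \left(4 - 5\right) = -3 + 2 n \left(-1\right) = -3 - 2 n$)
$B{\left(-4 \right)} \left(c{\left(10 \right)} - 8\right) = \sqrt{7} \left(\left(-3 - 20\right) - 8\right) = \sqrt{7} \left(-23 - 8\right) = \sqrt{7} \left(-31\right) = - 31 \sqrt{7}$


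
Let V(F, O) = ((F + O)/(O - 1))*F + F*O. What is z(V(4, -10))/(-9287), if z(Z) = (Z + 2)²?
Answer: -155236/1123727 ≈ -0.13814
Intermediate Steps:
V(F, O) = F*O + F*(F + O)/(-1 + O) (V(F, O) = ((F + O)/(-1 + O))*F + F*O = F*(F + O)/(-1 + O) + F*O = F*O + F*(F + O)/(-1 + O))
z(Z) = (2 + Z)²
z(V(4, -10))/(-9287) = (2 + 4*(4 + (-10)²)/(-1 - 10))²/(-9287) = (2 + 4*(4 + 100)/(-11))²*(-1/9287) = (2 + 4*(-1/11)*104)²*(-1/9287) = (2 - 416/11)²*(-1/9287) = (-394/11)²*(-1/9287) = (155236/121)*(-1/9287) = -155236/1123727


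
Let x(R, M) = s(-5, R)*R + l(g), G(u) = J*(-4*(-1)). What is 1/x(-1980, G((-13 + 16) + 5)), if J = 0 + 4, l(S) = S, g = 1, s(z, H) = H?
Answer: 1/3920401 ≈ 2.5508e-7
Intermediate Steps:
J = 4
G(u) = 16 (G(u) = 4*(-4*(-1)) = 4*4 = 16)
x(R, M) = 1 + R² (x(R, M) = R*R + 1 = R² + 1 = 1 + R²)
1/x(-1980, G((-13 + 16) + 5)) = 1/(1 + (-1980)²) = 1/(1 + 3920400) = 1/3920401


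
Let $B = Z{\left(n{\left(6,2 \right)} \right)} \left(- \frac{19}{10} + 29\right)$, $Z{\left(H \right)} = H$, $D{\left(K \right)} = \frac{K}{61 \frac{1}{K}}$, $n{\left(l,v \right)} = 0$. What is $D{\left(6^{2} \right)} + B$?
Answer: $\frac{1296}{61} \approx 21.246$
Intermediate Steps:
$D{\left(K \right)} = \frac{K^{2}}{61}$ ($D{\left(K \right)} = K \frac{K}{61} = \frac{K^{2}}{61}$)
$B = 0$ ($B = 0 \left(- \frac{19}{10} + 29\right) = 0 \cdot \frac{271}{10} = 0$)
$D{\left(6^{2} \right)} + B = \frac{\left(6^{2}\right)^{2}}{61} + 0 = \frac{36^{2}}{61} + 0 = \frac{1}{61} \cdot 1296 + 0 = \frac{1296}{61} + 0 = \frac{1296}{61}$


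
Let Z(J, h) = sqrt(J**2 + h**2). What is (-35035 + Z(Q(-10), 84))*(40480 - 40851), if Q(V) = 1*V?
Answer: 12997985 - 742*sqrt(1789) ≈ 1.2967e+7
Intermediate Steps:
Q(V) = V
(-35035 + Z(Q(-10), 84))*(40480 - 40851) = (-35035 + sqrt((-10)**2 + 84**2))*(40480 - 40851) = (-35035 + sqrt(100 + 7056))*(-371) = (-35035 + sqrt(7156))*(-371) = (-35035 + 2*sqrt(1789))*(-371) = 12997985 - 742*sqrt(1789)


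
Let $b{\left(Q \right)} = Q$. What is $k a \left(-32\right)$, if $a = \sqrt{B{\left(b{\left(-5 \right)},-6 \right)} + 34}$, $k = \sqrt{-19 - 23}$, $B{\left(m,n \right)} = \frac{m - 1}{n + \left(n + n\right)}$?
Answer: $- 32 i \sqrt{1442} \approx - 1215.2 i$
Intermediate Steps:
$B{\left(m,n \right)} = \frac{-1 + m}{3 n}$ ($B{\left(m,n \right)} = \frac{-1 + m}{n + 2 n} = \frac{-1 + m}{3 n}$)
$k = i \sqrt{42}$ ($k = \sqrt{-42} = i \sqrt{42} \approx 6.4807 i$)
$a = \frac{\sqrt{309}}{3}$ ($a = \sqrt{\frac{-1 - 5}{3 \left(-6\right)} + 34} = \sqrt{\frac{1}{3} \left(- \frac{1}{6}\right) \left(-6\right) + 34} = \sqrt{\frac{1}{3} + 34} = \sqrt{\frac{103}{3}} = \frac{\sqrt{309}}{3} \approx 5.8595$)
$k a \left(-32\right) = i \sqrt{42} \frac{\sqrt{309}}{3} \left(-32\right) = i \sqrt{1442} \left(-32\right) = - 32 i \sqrt{1442}$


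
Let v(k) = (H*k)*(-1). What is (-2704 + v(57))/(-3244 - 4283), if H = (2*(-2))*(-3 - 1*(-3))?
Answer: 208/579 ≈ 0.35924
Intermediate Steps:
H = 0 (H = -4*(-3 + 3) = -4*0 = 0)
v(k) = 0 (v(k) = (0*k)*(-1) = 0*(-1) = 0)
(-2704 + v(57))/(-3244 - 4283) = (-2704 + 0)/(-3244 - 4283) = -2704/(-7527) = -2704*(-1/7527) = 208/579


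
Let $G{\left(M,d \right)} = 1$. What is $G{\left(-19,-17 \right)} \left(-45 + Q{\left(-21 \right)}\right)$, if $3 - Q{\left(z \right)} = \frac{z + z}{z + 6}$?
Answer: $- \frac{224}{5} \approx -44.8$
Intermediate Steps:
$Q{\left(z \right)} = 3 - \frac{2 z}{6 + z}$ ($Q{\left(z \right)} = 3 - \frac{z + z}{z + 6} = 3 - \frac{2 z}{6 + z}$)
$G{\left(-19,-17 \right)} \left(-45 + Q{\left(-21 \right)}\right) = 1 \left(-45 + \frac{18 - 21}{6 - 21}\right) = 1 \left(-45 + \frac{1}{-15} \left(-3\right)\right) = 1 \left(-45 - - \frac{1}{5}\right) = 1 \left(-45 + \frac{1}{5}\right) = 1 \left(- \frac{224}{5}\right) = - \frac{224}{5}$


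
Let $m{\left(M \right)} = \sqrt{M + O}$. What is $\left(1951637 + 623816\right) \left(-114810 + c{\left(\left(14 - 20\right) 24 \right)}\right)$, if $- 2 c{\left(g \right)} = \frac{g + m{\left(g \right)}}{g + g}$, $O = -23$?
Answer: $- \frac{1182753611173}{4} + \frac{2575453 i \sqrt{167}}{576} \approx -2.9569 \cdot 10^{11} + 57782.0 i$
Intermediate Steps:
$m{\left(M \right)} = \sqrt{-23 + M}$ ($m{\left(M \right)} = \sqrt{M - 23} = \sqrt{-23 + M}$)
$c{\left(g \right)} = - \frac{g + \sqrt{-23 + g}}{4 g}$ ($c{\left(g \right)} = - \frac{\left(g + \sqrt{-23 + g}\right) \frac{1}{g + g}}{2} = - \frac{\left(g + \sqrt{-23 + g}\right) \frac{1}{2 g}}{2} = - \frac{\frac{1}{2} \frac{1}{g} \left(g + \sqrt{-23 + g}\right)}{2} = - \frac{g + \sqrt{-23 + g}}{4 g}$)
$\left(1951637 + 623816\right) \left(-114810 + c{\left(\left(14 - 20\right) 24 \right)}\right) = \left(1951637 + 623816\right) \left(-114810 + \frac{- \left(14 - 20\right) 24 - \sqrt{-23 + \left(14 - 20\right) 24}}{4 \left(14 - 20\right) 24}\right) = 2575453 \left(-114810 + \frac{- \left(-6\right) 24 - \sqrt{-23 - 144}}{4 \left(\left(-6\right) 24\right)}\right) = 2575453 \left(-114810 + \frac{\left(-1\right) \left(-144\right) - \sqrt{-23 - 144}}{4 \left(-144\right)}\right) = 2575453 \left(-114810 + \frac{1}{4} \left(- \frac{1}{144}\right) \left(144 - \sqrt{-167}\right)\right) = 2575453 \left(-114810 + \frac{1}{4} \left(- \frac{1}{144}\right) \left(144 - i \sqrt{167}\right)\right) = 2575453 \left(-114810 - \left(\frac{1}{4} - \frac{i \sqrt{167}}{576}\right)\right) = 2575453 \left(- \frac{459241}{4} + \frac{i \sqrt{167}}{576}\right) = - \frac{1182753611173}{4} + \frac{2575453 i \sqrt{167}}{576}$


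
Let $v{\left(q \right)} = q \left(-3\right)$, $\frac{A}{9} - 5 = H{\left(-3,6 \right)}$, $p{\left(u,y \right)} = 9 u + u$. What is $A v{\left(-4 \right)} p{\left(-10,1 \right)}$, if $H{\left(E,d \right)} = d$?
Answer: $-118800$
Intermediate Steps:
$p{\left(u,y \right)} = 10 u$
$A = 99$ ($A = 45 + 9 \cdot 6 = 45 + 54 = 99$)
$v{\left(q \right)} = - 3 q$
$A v{\left(-4 \right)} p{\left(-10,1 \right)} = 99 \left(\left(-3\right) \left(-4\right)\right) 10 \left(-10\right) = 99 \cdot 12 \left(-100\right) = 1188 \left(-100\right) = -118800$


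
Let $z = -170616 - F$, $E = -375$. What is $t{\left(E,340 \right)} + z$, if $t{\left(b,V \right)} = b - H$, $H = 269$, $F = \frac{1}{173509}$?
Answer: $- \frac{29715151341}{173509} \approx -1.7126 \cdot 10^{5}$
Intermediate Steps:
$F = \frac{1}{173509} \approx 5.7634 \cdot 10^{-6}$
$t{\left(b,V \right)} = -269 + b$ ($t{\left(b,V \right)} = b - 269 = -269 + b$)
$z = - \frac{29603411545}{173509}$ ($z = -170616 - \frac{1}{173509} = - \frac{29603411545}{173509} \approx -1.7062 \cdot 10^{5}$)
$t{\left(E,340 \right)} + z = \left(-269 - 375\right) - \frac{29603411545}{173509} = -644 - \frac{29603411545}{173509} = - \frac{29715151341}{173509}$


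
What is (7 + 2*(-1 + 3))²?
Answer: 121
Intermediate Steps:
(7 + 2*(-1 + 3))² = (7 + 2*2)² = (7 + 4)² = 11² = 121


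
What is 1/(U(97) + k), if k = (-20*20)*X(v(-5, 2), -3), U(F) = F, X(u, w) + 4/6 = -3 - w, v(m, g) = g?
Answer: 3/1091 ≈ 0.0027498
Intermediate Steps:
X(u, w) = -11/3 - w (X(u, w) = -⅔ + (-3 - w) = -11/3 - w)
k = 800/3 (k = (-20*20)*(-11/3 - 1*(-3)) = -400*(-11/3 + 3) = -400*(-⅔) = 800/3 ≈ 266.67)
1/(U(97) + k) = 1/(97 + 800/3) = 1/(1091/3) = 3/1091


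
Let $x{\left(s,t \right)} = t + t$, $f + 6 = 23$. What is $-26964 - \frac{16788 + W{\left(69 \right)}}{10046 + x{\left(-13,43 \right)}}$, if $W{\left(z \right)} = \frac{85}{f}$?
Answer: $- \frac{273216041}{10132} \approx -26966.0$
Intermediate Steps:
$f = 17$ ($f = -6 + 23 = 17$)
$x{\left(s,t \right)} = 2 t$
$W{\left(z \right)} = 5$ ($W{\left(z \right)} = \frac{85}{17} = 85 \cdot \frac{1}{17} = 5$)
$-26964 - \frac{16788 + W{\left(69 \right)}}{10046 + x{\left(-13,43 \right)}} = -26964 - \frac{16788 + 5}{10046 + 2 \cdot 43} = -26964 - \frac{16793}{10046 + 86} = -26964 - \frac{16793}{10132} = - \frac{273216041}{10132}$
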